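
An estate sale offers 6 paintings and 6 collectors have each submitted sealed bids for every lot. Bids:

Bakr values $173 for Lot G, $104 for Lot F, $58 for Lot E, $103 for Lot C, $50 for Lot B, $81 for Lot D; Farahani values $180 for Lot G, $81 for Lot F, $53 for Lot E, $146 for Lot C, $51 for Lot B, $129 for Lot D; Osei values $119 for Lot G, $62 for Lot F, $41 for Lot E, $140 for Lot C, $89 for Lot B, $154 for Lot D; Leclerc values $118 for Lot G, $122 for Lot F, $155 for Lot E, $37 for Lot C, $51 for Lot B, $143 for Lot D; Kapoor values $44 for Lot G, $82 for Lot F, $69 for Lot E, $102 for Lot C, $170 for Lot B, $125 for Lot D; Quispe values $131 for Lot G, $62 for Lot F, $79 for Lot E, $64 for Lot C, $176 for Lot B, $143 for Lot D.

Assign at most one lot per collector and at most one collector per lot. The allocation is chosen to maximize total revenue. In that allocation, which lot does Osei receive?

Osei receives Lot C.

Optimal: Bakr→Lot F ($104), Farahani→Lot G ($180), Osei→Lot C ($140), Leclerc→Lot E ($155), Kapoor→Lot B ($170), Quispe→Lot D ($143) — total 104+180+140+155+170+143 = $892.
Row-greedy (each collector in turn takes its best remaining lot) gives $860, worse by 32.
Swapping Farahani↔Bakr (Farahani→Lot F $81, Bakr→Lot G $173) loses 30.
Osei's own top lot is Lot D ($154), but forcing Osei→Lot D and reassigning the rest optimally gives only $886 — worse by 6.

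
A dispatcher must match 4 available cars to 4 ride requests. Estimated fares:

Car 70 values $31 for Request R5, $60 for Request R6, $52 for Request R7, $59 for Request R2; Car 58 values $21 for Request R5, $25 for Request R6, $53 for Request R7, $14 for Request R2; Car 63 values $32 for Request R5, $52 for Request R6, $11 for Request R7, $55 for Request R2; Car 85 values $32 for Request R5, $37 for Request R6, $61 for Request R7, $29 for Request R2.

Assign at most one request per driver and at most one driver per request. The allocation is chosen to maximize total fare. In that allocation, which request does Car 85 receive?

Car 85 receives Request R5.

Optimal: Car 70→Request R6 ($60), Car 58→Request R7 ($53), Car 63→Request R2 ($55), Car 85→Request R5 ($32) — total 60+53+55+32 = $200.
Max-entry greedy (repeatedly take the single best remaining cell) gives $197, worse by 3.
Next-best assignment: Car 70→Request R6, Car 58→Request R5, Car 63→Request R2, Car 85→Request R7 = $197.
Swapping Car 63↔Car 58 (Car 63→Request R7 $11, Car 58→Request R2 $14) loses 83.
Car 85's own top request is Request R7 ($61), but forcing Car 85→Request R7 and reassigning the rest optimally gives only $197 — worse by 3.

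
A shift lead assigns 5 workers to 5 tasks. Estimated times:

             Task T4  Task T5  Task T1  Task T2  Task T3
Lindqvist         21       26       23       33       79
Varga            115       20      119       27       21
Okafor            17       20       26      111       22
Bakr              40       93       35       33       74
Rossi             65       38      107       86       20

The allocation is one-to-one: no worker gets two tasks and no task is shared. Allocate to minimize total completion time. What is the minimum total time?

This is a one-to-one assignment (minimum-cost bipartite matching).
Optimal: Lindqvist→Task T1 (23 min), Varga→Task T5 (20 min), Okafor→Task T4 (17 min), Bakr→Task T2 (33 min), Rossi→Task T3 (20 min) — total 23+20+17+33+20 = 113 min.
Row-greedy (each worker in turn takes its cheapest remaining task) gives 203 min, worse by 90.
Checked against all permutations: 113 min is optimal.

Minimum total: 113 min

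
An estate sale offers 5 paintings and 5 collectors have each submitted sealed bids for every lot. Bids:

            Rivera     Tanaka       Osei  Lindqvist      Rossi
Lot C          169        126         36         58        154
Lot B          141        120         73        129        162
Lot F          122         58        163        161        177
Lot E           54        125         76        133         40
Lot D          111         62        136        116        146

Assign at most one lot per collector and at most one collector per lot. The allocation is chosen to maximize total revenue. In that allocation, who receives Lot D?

Optimal: Rivera→Lot C ($169), Tanaka→Lot E ($125), Osei→Lot D ($136), Lindqvist→Lot F ($161), Rossi→Lot B ($162) — total 169+125+136+161+162 = $753.
Row-greedy (each collector in turn takes its best remaining lot) gives $732, worse by 21.
Every other assignment is strictly worse.
Osei's own top lot is Lot F ($163), but forcing Osei→Lot F and reassigning the rest optimally gives only $735 — worse by 18.

Osei receives Lot D.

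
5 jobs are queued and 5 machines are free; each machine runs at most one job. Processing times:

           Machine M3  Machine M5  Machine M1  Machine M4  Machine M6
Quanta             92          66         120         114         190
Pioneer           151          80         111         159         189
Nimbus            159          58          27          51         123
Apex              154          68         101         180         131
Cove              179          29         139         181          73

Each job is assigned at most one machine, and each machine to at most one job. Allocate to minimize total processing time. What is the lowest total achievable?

Treat this as an assignment problem: match each job to one machine.
Optimal: Quanta→Machine M3 (92 min), Pioneer→Machine M1 (111 min), Nimbus→Machine M4 (51 min), Apex→Machine M5 (68 min), Cove→Machine M6 (73 min) — total 92+111+51+68+73 = 395 min.
Swapping Quanta↔Apex (Quanta→Machine M5 66 min, Apex→Machine M3 154 min) adds 60.
Every other assignment is strictly worse.

Minimum total: 395 min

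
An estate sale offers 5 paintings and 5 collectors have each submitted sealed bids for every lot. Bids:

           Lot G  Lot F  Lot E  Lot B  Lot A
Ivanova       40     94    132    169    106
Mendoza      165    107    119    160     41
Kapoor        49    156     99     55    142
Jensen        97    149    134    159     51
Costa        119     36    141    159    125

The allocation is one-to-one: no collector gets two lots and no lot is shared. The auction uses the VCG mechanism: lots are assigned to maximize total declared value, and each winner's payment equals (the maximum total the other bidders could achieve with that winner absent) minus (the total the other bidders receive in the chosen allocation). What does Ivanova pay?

Efficient allocation: Ivanova→Lot B ($169), Mendoza→Lot G ($165), Kapoor→Lot A ($142), Jensen→Lot F ($149), Costa→Lot E ($141); total welfare W = $766.
Ivanova receives Lot B at value $169, so the others get W − 169 = $597.
Without Ivanova: best allocation of the remaining 4 bidders over all 5 lots is Mendoza→Lot G ($165), Kapoor→Lot F ($156), Jensen→Lot B ($159), Costa→Lot E ($141), total $621.
VCG payment = (others' best without Ivanova) − (others' welfare with Ivanova) = 621 − 597 = $24.

Ivanova pays $24.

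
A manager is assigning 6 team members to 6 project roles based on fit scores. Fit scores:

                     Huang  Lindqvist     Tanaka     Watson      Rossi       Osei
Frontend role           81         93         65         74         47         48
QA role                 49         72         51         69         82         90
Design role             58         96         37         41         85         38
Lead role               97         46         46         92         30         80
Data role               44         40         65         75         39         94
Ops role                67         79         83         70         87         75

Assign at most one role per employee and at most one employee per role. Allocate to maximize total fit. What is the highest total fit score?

Optimal: Huang→Frontend role (81 pts), Lindqvist→Design role (96 pts), Tanaka→Ops role (83 pts), Watson→Lead role (92 pts), Rossi→QA role (82 pts), Osei→Data role (94 pts) — total 81+96+83+92+82+94 = 528 pts.
Max-entry greedy (repeatedly take the single best remaining cell) gives 499 pts, worse by 29.
Next-best assignment: Huang→Lead role, Lindqvist→Design role, Tanaka→Ops role, Watson→Frontend role, Rossi→QA role, Osei→Data role = 526 pts.

Maximum total: 528 pts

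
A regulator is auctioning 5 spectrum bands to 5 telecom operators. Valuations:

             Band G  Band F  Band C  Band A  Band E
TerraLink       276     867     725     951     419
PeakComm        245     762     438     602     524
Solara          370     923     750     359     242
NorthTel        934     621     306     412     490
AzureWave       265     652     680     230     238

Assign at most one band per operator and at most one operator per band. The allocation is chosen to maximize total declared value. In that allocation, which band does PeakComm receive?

Optimal: TerraLink→Band A ($951M), PeakComm→Band E ($524M), Solara→Band F ($923M), NorthTel→Band G ($934M), AzureWave→Band C ($680M) — total 951+524+923+934+680 = $4012M.
Row-greedy (each operator in turn takes its best remaining band) gives $3635M, worse by 377.
PeakComm's own top band is Band F ($762M), but forcing PeakComm→Band F and reassigning the rest optimally gives only $3635M — worse by 377.

PeakComm receives Band E.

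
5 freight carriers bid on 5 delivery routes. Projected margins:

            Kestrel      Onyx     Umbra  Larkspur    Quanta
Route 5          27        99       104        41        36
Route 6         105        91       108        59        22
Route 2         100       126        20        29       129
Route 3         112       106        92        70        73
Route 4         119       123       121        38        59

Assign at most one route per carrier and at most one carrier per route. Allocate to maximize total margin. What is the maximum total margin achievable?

Optimal: Kestrel→Route 6 ($105k), Onyx→Route 4 ($123k), Umbra→Route 5 ($104k), Larkspur→Route 3 ($70k), Quanta→Route 2 ($129k) — total 105+123+104+70+129 = $531k.
Row-greedy (each carrier in turn takes its best remaining route) gives $459k, worse by 72.
Swapping Larkspur↔Kestrel (Larkspur→Route 6 $59k, Kestrel→Route 3 $112k) loses 4.
Every other assignment is strictly worse.

Maximum total: $531k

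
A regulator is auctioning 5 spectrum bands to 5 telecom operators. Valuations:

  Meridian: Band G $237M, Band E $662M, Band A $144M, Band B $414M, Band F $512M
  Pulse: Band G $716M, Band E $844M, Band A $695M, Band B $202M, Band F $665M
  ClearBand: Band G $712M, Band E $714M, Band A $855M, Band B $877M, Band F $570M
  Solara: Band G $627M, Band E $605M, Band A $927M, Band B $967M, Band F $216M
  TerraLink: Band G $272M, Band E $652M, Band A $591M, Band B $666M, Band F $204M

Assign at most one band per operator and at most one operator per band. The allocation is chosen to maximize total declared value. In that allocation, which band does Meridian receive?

Meridian receives Band F.

Optimal: Meridian→Band F ($512M), Pulse→Band G ($716M), ClearBand→Band A ($855M), Solara→Band B ($967M), TerraLink→Band E ($652M) — total 512+716+855+967+652 = $3702M.
Row-greedy (each operator in turn takes its best remaining band) gives $3386M, worse by 316.
Next-best assignment: Meridian→Band F, Pulse→Band G, ClearBand→Band B, Solara→Band A, TerraLink→Band E = $3684M.
Meridian's own top band is Band E ($662M), but forcing Meridian→Band E and reassigning the rest optimally gives only $3632M — worse by 70.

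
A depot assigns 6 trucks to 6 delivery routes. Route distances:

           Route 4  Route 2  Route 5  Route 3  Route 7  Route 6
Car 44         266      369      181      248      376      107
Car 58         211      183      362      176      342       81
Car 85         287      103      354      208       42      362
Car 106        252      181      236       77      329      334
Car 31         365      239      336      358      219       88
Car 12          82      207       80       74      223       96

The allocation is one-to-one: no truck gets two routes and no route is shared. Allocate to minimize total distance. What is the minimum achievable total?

Treat this as an assignment problem: match each truck to one route.
Optimal: Car 44→Route 5 (181 km), Car 58→Route 2 (183 km), Car 85→Route 7 (42 km), Car 106→Route 3 (77 km), Car 31→Route 6 (88 km), Car 12→Route 4 (82 km) — total 181+183+42+77+88+82 = 653 km.
Column-greedy (each route in turn goes to its cheapest remaining truck) gives 743 km, worse by 90.
Next-best assignment: Car 44→Route 5, Car 58→Route 6, Car 85→Route 7, Car 106→Route 3, Car 31→Route 2, Car 12→Route 4 = 702 km.
No other one-to-one assignment undercuts 653 km.

Min total: 653 km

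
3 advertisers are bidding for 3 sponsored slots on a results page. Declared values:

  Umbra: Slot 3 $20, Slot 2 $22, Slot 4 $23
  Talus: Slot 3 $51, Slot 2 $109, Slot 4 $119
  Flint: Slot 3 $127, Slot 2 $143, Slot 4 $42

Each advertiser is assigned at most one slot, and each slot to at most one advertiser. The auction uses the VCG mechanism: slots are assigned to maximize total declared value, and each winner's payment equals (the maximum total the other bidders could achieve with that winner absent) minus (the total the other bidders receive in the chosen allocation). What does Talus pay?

Talus pays $3.

Efficient allocation: Umbra→Slot 3 ($20), Talus→Slot 4 ($119), Flint→Slot 2 ($143); total welfare W = $282.
Talus receives Slot 4 at value $119, so the others get W − 119 = $163.
Without Talus: best allocation of the remaining 2 bidders over all 3 slots is Umbra→Slot 4 ($23), Flint→Slot 2 ($143), total $166.
VCG payment = (others' best without Talus) − (others' welfare with Talus) = 166 − 163 = $3.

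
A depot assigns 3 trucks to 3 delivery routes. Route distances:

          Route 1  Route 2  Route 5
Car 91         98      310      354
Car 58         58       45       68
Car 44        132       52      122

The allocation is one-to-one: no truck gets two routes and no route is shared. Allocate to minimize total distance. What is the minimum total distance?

Treat this as an assignment problem: match each truck to one route.
Optimal: Car 91→Route 1 (98 km), Car 58→Route 5 (68 km), Car 44→Route 2 (52 km) — total 98+68+52 = 218 km.
Column-greedy (each route in turn goes to its cheapest remaining truck) gives 464 km, worse by 246.
Next-best assignment: Car 91→Route 1, Car 58→Route 2, Car 44→Route 5 = 265 km.
Checked against all permutations: 218 km is optimal.

Min total: 218 km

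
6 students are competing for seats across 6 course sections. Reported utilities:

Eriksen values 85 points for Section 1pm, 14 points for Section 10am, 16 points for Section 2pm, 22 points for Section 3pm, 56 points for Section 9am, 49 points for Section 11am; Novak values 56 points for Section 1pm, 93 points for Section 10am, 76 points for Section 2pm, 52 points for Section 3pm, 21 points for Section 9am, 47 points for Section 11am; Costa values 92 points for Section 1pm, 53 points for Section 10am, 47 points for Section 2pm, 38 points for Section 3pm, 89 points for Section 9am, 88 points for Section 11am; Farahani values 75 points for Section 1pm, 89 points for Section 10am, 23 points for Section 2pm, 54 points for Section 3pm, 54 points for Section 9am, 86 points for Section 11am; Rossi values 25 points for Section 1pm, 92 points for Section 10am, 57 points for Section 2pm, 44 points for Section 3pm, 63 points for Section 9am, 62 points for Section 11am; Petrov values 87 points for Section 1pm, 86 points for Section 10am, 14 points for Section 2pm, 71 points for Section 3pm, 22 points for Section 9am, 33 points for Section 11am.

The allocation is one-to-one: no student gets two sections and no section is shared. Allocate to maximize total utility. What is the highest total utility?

Optimal: Eriksen→Section 1pm (85 points), Novak→Section 2pm (76 points), Costa→Section 9am (89 points), Farahani→Section 11am (86 points), Rossi→Section 10am (92 points), Petrov→Section 3pm (71 points) — total 85+76+89+86+92+71 = 499 points.
Row-greedy (each student in turn takes its best remaining section) gives 481 points, worse by 18.

Maximum total: 499 points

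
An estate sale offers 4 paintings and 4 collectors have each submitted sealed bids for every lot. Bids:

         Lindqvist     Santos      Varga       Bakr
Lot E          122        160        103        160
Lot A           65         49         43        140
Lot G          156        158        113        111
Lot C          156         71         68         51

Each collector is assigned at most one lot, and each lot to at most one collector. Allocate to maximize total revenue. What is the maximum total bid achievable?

Max total: $569

Optimal: Lindqvist→Lot C ($156), Santos→Lot E ($160), Varga→Lot G ($113), Bakr→Lot A ($140) — total 156+160+113+140 = $569.
Row-greedy (each collector in turn takes its best remaining lot) gives $524, worse by 45.
Next-best assignment: Lindqvist→Lot C, Santos→Lot G, Varga→Lot E, Bakr→Lot A = $557.
Swapping Lindqvist↔Varga (Lindqvist→Lot G $156, Varga→Lot C $68) loses 45.
Checked against all permutations: $569 is optimal.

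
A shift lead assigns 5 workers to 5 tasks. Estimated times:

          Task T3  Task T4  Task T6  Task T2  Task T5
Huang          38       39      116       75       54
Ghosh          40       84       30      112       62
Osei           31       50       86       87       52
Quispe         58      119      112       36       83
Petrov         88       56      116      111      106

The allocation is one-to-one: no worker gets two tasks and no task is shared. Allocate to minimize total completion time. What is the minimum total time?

Min total: 207 min

Treat this as an assignment problem: match each worker to one task.
Optimal: Huang→Task T5 (54 min), Ghosh→Task T6 (30 min), Osei→Task T3 (31 min), Quispe→Task T2 (36 min), Petrov→Task T4 (56 min) — total 54+30+31+36+56 = 207 min.
Row-greedy (each worker in turn takes its cheapest remaining task) gives 260 min, worse by 53.
Next-best assignment: Huang→Task T3, Ghosh→Task T6, Osei→Task T5, Quispe→Task T2, Petrov→Task T4 = 212 min.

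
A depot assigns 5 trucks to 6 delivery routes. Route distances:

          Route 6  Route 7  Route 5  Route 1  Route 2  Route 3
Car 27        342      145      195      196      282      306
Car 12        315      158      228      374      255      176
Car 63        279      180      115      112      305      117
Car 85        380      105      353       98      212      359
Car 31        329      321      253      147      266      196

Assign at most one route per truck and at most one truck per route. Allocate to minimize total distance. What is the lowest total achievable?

Minimum total: 795 km

Optimal: Car 27→Route 7 (145 km), Car 12→Route 3 (176 km), Car 63→Route 5 (115 km), Car 85→Route 2 (212 km), Car 31→Route 1 (147 km) — total 145+176+115+212+147 = 795 km.
Column-greedy (each route in turn goes to its cheapest remaining truck) gives 981 km, worse by 186.
Next-best assignment: Car 27→Route 7, Car 12→Route 3, Car 63→Route 5, Car 85→Route 1, Car 31→Route 2 = 800 km.
Swapping Car 12↔Car 85 (Car 12→Route 2 255 km, Car 85→Route 3 359 km) adds 226.
Every other assignment is strictly worse.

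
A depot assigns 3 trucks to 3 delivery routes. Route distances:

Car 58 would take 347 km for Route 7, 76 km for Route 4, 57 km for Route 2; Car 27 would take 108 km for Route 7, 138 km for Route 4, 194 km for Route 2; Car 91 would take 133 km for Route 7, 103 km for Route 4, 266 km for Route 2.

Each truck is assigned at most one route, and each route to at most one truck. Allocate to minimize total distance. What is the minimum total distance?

This is the linear assignment problem.
Optimal: Car 58→Route 2 (57 km), Car 27→Route 7 (108 km), Car 91→Route 4 (103 km) — total 57+108+103 = 268 km.
Column-greedy (each route in turn goes to its cheapest remaining truck) gives 450 km, worse by 182.
Swapping Car 58↔Car 91 (Car 58→Route 4 76 km, Car 91→Route 2 266 km) adds 182.
Checked against all permutations: 268 km is optimal.

Min total: 268 km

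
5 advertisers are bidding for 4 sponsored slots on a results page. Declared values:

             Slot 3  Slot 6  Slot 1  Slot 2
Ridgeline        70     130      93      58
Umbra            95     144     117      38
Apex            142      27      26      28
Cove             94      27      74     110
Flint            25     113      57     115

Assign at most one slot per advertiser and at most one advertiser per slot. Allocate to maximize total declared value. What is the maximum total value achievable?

Maximum total: $504

Optimal: Apex→Slot 3 ($142), Ridgeline→Slot 6 ($130), Umbra→Slot 1 ($117), Flint→Slot 2 ($115) — total 142+130+117+115 = $504.
Column-greedy (each slot in turn goes to its best remaining advertiser) gives $494, worse by 10.
Next-best assignment: Apex→Slot 3, Ridgeline→Slot 6, Umbra→Slot 1, Cove→Slot 2 = $499.
Swapping Apex↔Umbra (Apex→Slot 1 $26, Umbra→Slot 3 $95) loses 138.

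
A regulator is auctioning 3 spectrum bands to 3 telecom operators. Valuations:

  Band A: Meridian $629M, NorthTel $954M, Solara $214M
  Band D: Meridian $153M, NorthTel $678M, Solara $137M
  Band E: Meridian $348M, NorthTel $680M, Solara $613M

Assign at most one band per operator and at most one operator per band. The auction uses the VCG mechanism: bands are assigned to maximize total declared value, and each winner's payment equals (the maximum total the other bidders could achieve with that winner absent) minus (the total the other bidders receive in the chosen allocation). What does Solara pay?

Solara pays $2M.

Efficient allocation: Meridian→Band A ($629M), NorthTel→Band D ($678M), Solara→Band E ($613M); total welfare W = $1920M.
Solara receives Band E at value $613M, so the others get W − 613 = $1307M.
Without Solara: best allocation of the remaining 2 bidders over all 3 bands is Meridian→Band A ($629M), NorthTel→Band E ($680M), total $1309M.
VCG payment = (others' best without Solara) − (others' welfare with Solara) = 1309 − 1307 = $2M.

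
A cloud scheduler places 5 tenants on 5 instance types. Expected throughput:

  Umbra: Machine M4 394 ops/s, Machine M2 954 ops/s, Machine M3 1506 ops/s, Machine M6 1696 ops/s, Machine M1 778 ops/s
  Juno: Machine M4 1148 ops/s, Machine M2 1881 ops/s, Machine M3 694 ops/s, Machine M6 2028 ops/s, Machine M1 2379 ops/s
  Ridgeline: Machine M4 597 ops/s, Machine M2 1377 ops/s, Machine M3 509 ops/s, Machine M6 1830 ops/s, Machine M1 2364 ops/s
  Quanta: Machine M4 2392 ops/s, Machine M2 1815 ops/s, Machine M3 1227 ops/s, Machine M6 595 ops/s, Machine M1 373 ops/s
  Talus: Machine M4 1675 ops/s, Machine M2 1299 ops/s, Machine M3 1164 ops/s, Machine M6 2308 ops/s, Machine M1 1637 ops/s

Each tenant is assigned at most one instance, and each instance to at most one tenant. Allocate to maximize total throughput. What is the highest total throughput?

This is the linear assignment problem.
Optimal: Umbra→Machine M3 (1506 ops/s), Juno→Machine M2 (1881 ops/s), Ridgeline→Machine M1 (2364 ops/s), Quanta→Machine M4 (2392 ops/s), Talus→Machine M6 (2308 ops/s) — total 1506+1881+2364+2392+2308 = 10451 ops/s.
Row-greedy (each tenant in turn takes its best remaining instance) gives 9008 ops/s, worse by 1443.
Next-best assignment: Umbra→Machine M3, Juno→Machine M1, Ridgeline→Machine M2, Quanta→Machine M4, Talus→Machine M6 = 9962 ops/s.

Max total: 10451 ops/s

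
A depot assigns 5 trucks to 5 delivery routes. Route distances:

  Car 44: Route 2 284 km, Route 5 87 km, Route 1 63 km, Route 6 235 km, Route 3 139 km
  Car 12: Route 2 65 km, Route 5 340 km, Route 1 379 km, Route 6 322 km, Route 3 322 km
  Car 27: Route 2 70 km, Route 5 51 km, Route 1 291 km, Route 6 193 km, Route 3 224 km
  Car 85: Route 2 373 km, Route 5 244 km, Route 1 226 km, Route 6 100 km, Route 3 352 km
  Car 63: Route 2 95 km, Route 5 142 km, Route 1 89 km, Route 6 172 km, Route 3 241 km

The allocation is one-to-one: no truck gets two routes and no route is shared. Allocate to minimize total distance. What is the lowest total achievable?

Minimum total: 444 km

Optimal: Car 44→Route 3 (139 km), Car 12→Route 2 (65 km), Car 27→Route 5 (51 km), Car 85→Route 6 (100 km), Car 63→Route 1 (89 km) — total 139+65+51+100+89 = 444 km.
Min-entry greedy (repeatedly take the single cheapest remaining cell) gives 520 km, worse by 76.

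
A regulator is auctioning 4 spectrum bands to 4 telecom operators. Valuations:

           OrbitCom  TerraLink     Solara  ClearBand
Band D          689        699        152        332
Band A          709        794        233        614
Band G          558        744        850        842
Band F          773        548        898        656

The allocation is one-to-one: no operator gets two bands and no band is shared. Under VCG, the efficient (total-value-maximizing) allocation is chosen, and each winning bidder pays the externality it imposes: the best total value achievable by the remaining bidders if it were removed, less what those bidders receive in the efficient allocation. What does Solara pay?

Solara pays $84M.

Efficient allocation: OrbitCom→Band D ($689M), TerraLink→Band A ($794M), Solara→Band F ($898M), ClearBand→Band G ($842M); total welfare W = $3223M.
Solara receives Band F at value $898M, so the others get W − 898 = $2325M.
Without Solara: best allocation of the remaining 3 bidders over all 4 bands is OrbitCom→Band F ($773M), TerraLink→Band A ($794M), ClearBand→Band G ($842M), total $2409M.
VCG payment = (others' best without Solara) − (others' welfare with Solara) = 2409 − 2325 = $84M.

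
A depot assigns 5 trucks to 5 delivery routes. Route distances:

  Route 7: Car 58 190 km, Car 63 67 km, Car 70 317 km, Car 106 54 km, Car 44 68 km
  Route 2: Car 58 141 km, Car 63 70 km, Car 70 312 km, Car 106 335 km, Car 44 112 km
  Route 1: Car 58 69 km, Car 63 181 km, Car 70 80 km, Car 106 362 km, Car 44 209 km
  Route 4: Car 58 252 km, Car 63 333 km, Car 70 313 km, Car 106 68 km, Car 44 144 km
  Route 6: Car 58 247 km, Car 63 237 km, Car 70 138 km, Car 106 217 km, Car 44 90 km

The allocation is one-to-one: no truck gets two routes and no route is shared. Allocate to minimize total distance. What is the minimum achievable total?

This is the linear assignment problem.
Optimal: Car 58→Route 1 (69 km), Car 63→Route 2 (70 km), Car 70→Route 6 (138 km), Car 106→Route 4 (68 km), Car 44→Route 7 (68 km) — total 69+70+138+68+68 = 413 km.
Min-entry greedy (repeatedly take the single cheapest remaining cell) gives 596 km, worse by 183.
Next-best assignment: Car 58→Route 2, Car 63→Route 7, Car 70→Route 1, Car 106→Route 4, Car 44→Route 6 = 446 km.
Swapping Car 44↔Car 63 (Car 44→Route 2 112 km, Car 63→Route 7 67 km) adds 41.
Checked against all permutations: 413 km is optimal.

Minimum total: 413 km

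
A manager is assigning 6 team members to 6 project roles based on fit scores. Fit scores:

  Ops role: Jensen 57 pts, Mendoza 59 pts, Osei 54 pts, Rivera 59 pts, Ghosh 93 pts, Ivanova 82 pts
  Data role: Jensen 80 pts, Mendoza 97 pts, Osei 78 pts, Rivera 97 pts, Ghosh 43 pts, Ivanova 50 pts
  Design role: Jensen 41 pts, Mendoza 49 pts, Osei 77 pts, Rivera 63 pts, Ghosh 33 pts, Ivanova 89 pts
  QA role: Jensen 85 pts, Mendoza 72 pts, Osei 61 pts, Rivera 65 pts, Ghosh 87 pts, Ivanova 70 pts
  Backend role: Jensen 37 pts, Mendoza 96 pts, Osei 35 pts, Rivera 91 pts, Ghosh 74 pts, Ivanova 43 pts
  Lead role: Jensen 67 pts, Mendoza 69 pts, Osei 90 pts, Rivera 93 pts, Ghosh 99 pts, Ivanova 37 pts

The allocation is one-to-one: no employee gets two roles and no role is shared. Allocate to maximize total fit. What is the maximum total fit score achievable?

Max total: 550 pts

Optimal: Jensen→QA role (85 pts), Mendoza→Backend role (96 pts), Osei→Lead role (90 pts), Rivera→Data role (97 pts), Ghosh→Ops role (93 pts), Ivanova→Design role (89 pts) — total 85+96+90+97+93+89 = 550 pts.
Column-greedy (each role in turn goes to its best remaining employee) gives 545 pts, worse by 5.
Next-best assignment: Jensen→QA role, Mendoza→Data role, Osei→Lead role, Rivera→Backend role, Ghosh→Ops role, Ivanova→Design role = 545 pts.
No other one-to-one assignment exceeds 550 pts.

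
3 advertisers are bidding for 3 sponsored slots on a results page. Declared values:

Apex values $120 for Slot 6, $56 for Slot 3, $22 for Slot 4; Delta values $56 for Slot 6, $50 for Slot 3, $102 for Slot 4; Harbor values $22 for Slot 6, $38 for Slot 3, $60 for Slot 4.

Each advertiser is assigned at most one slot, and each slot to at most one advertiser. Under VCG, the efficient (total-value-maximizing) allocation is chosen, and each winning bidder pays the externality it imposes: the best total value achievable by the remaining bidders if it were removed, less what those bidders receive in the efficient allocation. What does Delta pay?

Delta pays $22.

Efficient allocation: Apex→Slot 6 ($120), Delta→Slot 4 ($102), Harbor→Slot 3 ($38); total welfare W = $260.
Delta receives Slot 4 at value $102, so the others get W − 102 = $158.
Without Delta: best allocation of the remaining 2 bidders over all 3 slots is Apex→Slot 6 ($120), Harbor→Slot 4 ($60), total $180.
VCG payment = (others' best without Delta) − (others' welfare with Delta) = 180 − 158 = $22.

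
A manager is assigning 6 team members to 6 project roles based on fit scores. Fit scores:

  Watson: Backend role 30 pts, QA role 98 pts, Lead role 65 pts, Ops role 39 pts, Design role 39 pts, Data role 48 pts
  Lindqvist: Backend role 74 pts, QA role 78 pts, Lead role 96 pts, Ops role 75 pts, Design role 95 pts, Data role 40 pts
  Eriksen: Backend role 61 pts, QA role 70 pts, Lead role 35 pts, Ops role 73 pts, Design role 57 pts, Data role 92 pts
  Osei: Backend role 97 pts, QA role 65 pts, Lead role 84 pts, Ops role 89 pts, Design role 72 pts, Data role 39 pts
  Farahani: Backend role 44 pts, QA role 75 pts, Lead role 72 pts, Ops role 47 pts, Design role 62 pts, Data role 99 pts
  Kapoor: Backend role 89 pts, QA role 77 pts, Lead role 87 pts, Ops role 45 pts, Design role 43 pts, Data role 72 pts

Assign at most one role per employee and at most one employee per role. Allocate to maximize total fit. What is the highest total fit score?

Max total: 549 pts

Optimal: Watson→QA role (98 pts), Lindqvist→Design role (95 pts), Eriksen→Ops role (73 pts), Osei→Backend role (97 pts), Farahani→Data role (99 pts), Kapoor→Lead role (87 pts) — total 98+95+73+97+99+87 = 549 pts.
Row-greedy (each employee in turn takes its best remaining role) gives 490 pts, worse by 59.
Next-best assignment: Watson→QA role, Lindqvist→Design role, Eriksen→Ops role, Osei→Lead role, Farahani→Data role, Kapoor→Backend role = 538 pts.
Swapping Eriksen↔Lindqvist (Eriksen→Design role 57 pts, Lindqvist→Ops role 75 pts) loses 36.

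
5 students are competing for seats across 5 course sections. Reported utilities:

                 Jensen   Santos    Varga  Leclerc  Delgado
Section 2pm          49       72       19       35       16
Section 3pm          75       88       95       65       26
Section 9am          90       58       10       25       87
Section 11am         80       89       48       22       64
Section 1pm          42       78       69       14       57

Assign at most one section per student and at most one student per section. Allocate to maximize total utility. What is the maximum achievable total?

Maximum total: 375 points

Treat this as an assignment problem: match each student to one section.
Optimal: Jensen→Section 11am (80 points), Santos→Section 1pm (78 points), Varga→Section 3pm (95 points), Leclerc→Section 2pm (35 points), Delgado→Section 9am (87 points) — total 80+78+95+35+87 = 375 points.
Row-greedy (each student in turn takes its best remaining section) gives 366 points, worse by 9.
Next-best assignment: Jensen→Section 11am, Santos→Section 2pm, Varga→Section 1pm, Leclerc→Section 3pm, Delgado→Section 9am = 373 points.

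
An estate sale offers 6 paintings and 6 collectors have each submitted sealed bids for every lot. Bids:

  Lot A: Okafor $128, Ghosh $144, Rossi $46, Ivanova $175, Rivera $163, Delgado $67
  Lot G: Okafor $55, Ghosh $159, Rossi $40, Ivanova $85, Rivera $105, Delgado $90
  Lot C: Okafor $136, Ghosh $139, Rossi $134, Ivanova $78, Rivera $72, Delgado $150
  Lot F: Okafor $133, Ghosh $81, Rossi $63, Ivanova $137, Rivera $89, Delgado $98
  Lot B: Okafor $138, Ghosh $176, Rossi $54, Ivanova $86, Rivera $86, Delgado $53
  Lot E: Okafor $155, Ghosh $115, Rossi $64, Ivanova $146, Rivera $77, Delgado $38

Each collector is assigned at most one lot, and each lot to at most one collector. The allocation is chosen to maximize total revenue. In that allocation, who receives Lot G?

Optimal: Okafor→Lot E ($155), Ghosh→Lot B ($176), Rossi→Lot C ($134), Ivanova→Lot F ($137), Rivera→Lot A ($163), Delgado→Lot G ($90) — total 155+176+134+137+163+90 = $855.
Delgado's own top lot is Lot C ($150), but forcing Delgado→Lot C and reassigning the rest optimally gives only $824 — worse by 31.

Delgado receives Lot G.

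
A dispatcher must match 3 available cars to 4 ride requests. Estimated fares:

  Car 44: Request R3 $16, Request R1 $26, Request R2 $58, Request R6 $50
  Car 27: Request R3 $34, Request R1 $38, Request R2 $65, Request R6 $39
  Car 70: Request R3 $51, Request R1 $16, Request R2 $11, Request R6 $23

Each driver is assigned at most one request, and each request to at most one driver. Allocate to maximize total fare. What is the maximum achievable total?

Max total: $166

Optimal: Car 44→Request R6 ($50), Car 27→Request R2 ($65), Car 70→Request R3 ($51) — total 50+65+51 = $166.
Column-greedy (each request in turn goes to its best remaining driver) gives $147, worse by 19.
No other one-to-one assignment exceeds $166.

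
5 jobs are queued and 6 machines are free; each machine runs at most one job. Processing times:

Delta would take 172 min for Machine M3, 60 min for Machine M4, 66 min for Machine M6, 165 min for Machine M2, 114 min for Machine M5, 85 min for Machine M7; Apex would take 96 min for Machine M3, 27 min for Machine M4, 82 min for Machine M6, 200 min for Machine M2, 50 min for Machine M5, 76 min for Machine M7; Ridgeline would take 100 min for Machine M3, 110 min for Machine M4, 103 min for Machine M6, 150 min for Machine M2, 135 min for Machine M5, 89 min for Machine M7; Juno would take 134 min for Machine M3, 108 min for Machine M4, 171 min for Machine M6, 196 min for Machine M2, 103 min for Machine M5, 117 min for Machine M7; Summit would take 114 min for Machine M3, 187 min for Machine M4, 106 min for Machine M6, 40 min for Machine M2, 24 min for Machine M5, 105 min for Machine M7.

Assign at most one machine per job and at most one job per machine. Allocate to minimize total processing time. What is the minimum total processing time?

Min total: 325 min

Optimal: Delta→Machine M6 (66 min), Apex→Machine M4 (27 min), Ridgeline→Machine M7 (89 min), Juno→Machine M5 (103 min), Summit→Machine M2 (40 min) — total 66+27+89+103+40 = 325 min.
Row-greedy (each job in turn takes its cheapest remaining machine) gives 373 min, worse by 48.
Every other assignment is strictly worse.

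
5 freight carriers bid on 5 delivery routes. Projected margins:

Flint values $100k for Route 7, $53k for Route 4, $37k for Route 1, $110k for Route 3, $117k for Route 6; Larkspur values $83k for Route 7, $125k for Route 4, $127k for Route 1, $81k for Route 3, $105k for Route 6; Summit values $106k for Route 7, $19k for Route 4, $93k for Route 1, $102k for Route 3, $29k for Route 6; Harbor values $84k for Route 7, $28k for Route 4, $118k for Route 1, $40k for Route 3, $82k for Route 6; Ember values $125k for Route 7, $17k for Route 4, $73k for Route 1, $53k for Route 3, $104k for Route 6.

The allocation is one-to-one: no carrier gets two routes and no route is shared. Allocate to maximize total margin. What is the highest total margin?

Optimal: Flint→Route 6 ($117k), Larkspur→Route 4 ($125k), Summit→Route 3 ($102k), Harbor→Route 1 ($118k), Ember→Route 7 ($125k) — total 117+125+102+118+125 = $587k.
Next-best assignment: Flint→Route 3, Larkspur→Route 4, Summit→Route 7, Harbor→Route 1, Ember→Route 6 = $563k.
Swapping Harbor↔Ember (Harbor→Route 7 $84k, Ember→Route 1 $73k) loses 86.

Max total: $587k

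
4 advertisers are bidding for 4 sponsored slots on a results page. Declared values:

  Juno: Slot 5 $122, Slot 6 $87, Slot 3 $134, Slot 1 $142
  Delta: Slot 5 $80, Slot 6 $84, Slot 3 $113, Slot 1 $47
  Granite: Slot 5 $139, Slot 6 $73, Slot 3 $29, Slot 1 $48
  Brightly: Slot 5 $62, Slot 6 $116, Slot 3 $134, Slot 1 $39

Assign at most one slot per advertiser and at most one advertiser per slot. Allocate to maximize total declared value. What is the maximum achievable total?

Maximum total: $510

This is the linear assignment problem.
Optimal: Juno→Slot 1 ($142), Delta→Slot 3 ($113), Granite→Slot 5 ($139), Brightly→Slot 6 ($116) — total 142+113+139+116 = $510.
Column-greedy (each slot in turn goes to its best remaining advertiser) gives $436, worse by 74.
Next-best assignment: Juno→Slot 1, Delta→Slot 6, Granite→Slot 5, Brightly→Slot 3 = $499.
Checked against all permutations: $510 is optimal.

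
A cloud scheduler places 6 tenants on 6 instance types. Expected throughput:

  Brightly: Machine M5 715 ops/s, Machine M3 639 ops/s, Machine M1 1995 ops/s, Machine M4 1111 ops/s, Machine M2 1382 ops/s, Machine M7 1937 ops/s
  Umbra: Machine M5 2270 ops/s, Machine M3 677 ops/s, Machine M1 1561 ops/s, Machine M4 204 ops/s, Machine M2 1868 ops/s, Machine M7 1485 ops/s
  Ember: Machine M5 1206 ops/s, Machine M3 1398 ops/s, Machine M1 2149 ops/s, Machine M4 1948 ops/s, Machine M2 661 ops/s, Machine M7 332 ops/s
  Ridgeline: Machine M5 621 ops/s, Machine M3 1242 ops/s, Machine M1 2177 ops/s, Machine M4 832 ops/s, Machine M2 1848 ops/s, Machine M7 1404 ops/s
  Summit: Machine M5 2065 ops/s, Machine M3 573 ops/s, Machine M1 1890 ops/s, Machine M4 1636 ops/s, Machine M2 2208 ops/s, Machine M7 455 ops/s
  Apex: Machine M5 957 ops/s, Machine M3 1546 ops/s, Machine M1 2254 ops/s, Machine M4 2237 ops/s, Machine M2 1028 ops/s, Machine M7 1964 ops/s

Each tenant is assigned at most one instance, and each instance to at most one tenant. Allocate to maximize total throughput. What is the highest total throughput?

Maximum total: 12227 ops/s

Optimal: Brightly→Machine M7 (1937 ops/s), Umbra→Machine M5 (2270 ops/s), Ember→Machine M3 (1398 ops/s), Ridgeline→Machine M1 (2177 ops/s), Summit→Machine M2 (2208 ops/s), Apex→Machine M4 (2237 ops/s) — total 1937+2270+1398+2177+2208+2237 = 12227 ops/s.
Max-entry greedy (repeatedly take the single best remaining cell) gives 11859 ops/s, worse by 368.
Checked against all permutations: 12227 ops/s is optimal.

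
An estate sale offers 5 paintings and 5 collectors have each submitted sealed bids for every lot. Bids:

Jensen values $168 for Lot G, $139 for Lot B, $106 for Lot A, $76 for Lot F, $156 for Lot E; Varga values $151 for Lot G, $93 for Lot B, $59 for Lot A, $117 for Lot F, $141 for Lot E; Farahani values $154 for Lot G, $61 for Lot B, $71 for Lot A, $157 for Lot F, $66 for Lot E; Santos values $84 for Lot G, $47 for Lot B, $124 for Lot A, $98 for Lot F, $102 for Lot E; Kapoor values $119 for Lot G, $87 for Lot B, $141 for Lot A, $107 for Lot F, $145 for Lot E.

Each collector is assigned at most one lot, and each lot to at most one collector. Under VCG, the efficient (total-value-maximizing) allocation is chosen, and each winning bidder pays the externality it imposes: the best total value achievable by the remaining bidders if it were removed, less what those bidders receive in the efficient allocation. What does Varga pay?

Efficient allocation: Jensen→Lot B ($139), Varga→Lot G ($151), Farahani→Lot F ($157), Santos→Lot A ($124), Kapoor→Lot E ($145); total welfare W = $716.
Varga receives Lot G at value $151, so the others get W − 151 = $565.
Without Varga: best allocation of the remaining 4 bidders over all 5 lots is Jensen→Lot G ($168), Farahani→Lot F ($157), Santos→Lot A ($124), Kapoor→Lot E ($145), total $594.
VCG payment = (others' best without Varga) − (others' welfare with Varga) = 594 − 565 = $29.

Varga pays $29.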